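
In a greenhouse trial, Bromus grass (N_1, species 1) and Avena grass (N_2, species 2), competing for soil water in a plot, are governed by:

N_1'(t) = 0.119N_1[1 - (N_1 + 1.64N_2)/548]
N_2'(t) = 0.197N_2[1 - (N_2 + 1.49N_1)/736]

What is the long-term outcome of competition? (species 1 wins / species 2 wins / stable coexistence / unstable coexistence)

Compare the nullcline intercepts: K1/α12 = 548/1.64 = 334 < K2 = 736; K2/α21 = 736/1.49 = 494 < K1 = 548.
Since both are reversed, neither can invade when rare; the interior point is a saddle.

unstable coexistence (outcome depends on initial conditions)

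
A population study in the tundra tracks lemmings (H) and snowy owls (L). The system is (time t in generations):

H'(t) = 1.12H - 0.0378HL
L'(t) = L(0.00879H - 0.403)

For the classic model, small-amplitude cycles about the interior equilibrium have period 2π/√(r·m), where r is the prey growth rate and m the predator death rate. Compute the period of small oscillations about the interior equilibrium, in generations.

Here r = 1.12 and m = 0.403, so r·m = 0.451.
ω = √0.451 = 0.672 per generation, hence T = 2π/ω ≈ 9.35 generations.

T ≈ 9.35 generations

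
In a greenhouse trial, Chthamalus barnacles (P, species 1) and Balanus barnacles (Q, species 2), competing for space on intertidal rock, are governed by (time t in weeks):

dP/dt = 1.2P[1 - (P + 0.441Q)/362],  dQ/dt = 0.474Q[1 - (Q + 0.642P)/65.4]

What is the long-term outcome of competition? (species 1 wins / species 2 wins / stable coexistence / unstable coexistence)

Compare the nullcline intercepts: K1/α12 = 362/0.441 = 821 > K2 = 65.4; K2/α21 = 65.4/0.642 = 102 < K1 = 362.
Since the inequalities point opposite ways, species 1 can invade but species 2 cannot.

species 1 excludes species 2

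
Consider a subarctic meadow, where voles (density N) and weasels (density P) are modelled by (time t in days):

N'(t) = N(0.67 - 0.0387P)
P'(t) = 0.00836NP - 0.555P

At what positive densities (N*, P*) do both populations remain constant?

N* ≈ 66.4, P* ≈ 17.3

Set dP/dt = 0 with P > 0: 0.00836N - 0.555 = 0, so N* = 0.555/0.00836 = 66.4.
Set dN/dt = 0 with N > 0: 0.67 - 0.0387P = 0, so P* = 0.67/0.0387 = 17.3.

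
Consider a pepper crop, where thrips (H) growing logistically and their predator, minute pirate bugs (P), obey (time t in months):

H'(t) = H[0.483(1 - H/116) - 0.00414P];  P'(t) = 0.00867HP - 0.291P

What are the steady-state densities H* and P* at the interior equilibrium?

H* ≈ 33.6, P* ≈ 82.9

From dP/dt = 0 with P > 0: 0.00867H* = 0.291, so H* = 33.6.
Substitute into dH/dt = 0: 0.483(1 - 33.6/116) = 0.00414P*.
The bracket is 0.711, giving P* = 0.343/0.00414 = 82.9.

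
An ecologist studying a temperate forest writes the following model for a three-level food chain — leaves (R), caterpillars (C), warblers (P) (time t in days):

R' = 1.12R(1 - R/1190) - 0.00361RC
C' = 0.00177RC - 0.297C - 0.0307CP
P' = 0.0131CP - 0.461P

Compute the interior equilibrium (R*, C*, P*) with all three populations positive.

R* ≈ 1060, C* ≈ 35.2, P* ≈ 51.2

From dP/dt = 0: 0.0131C* = 0.461, so C* = 35.2.
From dR/dt = 0: 1.12(1 - R*/1190) = 0.00361·35.2, giving R* = 1190·(1 - 0.113) = 1060.
From dC/dt = 0: 0.00177·1060 - 0.297 = 0.0307P*, so P* = 1.57/0.0307 = 51.2.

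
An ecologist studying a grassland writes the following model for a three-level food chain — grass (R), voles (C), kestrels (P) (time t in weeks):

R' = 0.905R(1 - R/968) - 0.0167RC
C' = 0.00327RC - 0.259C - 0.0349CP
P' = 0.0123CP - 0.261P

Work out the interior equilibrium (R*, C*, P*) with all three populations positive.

R* ≈ 589, C* ≈ 21.2, P* ≈ 47.8

From dP/dt = 0: 0.0123C* = 0.261, so C* = 21.2.
From dR/dt = 0: 0.905(1 - R*/968) = 0.0167·21.2, giving R* = 968·(1 - 0.392) = 589.
From dC/dt = 0: 0.00327·589 - 0.259 = 0.0349P*, so P* = 1.67/0.0349 = 47.8.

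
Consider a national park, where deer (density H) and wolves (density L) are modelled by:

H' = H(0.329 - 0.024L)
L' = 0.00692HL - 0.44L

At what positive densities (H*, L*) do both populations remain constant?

H* ≈ 63.6, L* ≈ 13.7

Set dL/dt = 0 with L > 0: 0.00692H - 0.44 = 0, so H* = 0.44/0.00692 = 63.6.
Set dH/dt = 0 with H > 0: 0.329 - 0.024L = 0, so L* = 0.329/0.024 = 13.7.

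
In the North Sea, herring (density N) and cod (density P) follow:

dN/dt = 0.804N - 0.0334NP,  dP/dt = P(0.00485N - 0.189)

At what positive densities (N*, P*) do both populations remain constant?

Set dP/dt = 0 with P > 0: 0.00485N - 0.189 = 0, so N* = 0.189/0.00485 = 39.
Set dN/dt = 0 with N > 0: 0.804 - 0.0334P = 0, so P* = 0.804/0.0334 = 24.1.

N* ≈ 39, P* ≈ 24.1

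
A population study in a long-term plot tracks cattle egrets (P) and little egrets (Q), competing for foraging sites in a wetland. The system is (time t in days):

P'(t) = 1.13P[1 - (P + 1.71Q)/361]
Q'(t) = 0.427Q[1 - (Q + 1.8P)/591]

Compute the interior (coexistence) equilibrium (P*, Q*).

Setting both brackets to zero gives the nullclines P + 1.71Q = 361 and 1.8P + Q = 591.
Substituting Q = 591 - 1.8P into the first: P(1 - 1.71·1.8) = 361 - 1.71·591.
So P* = -650/-2.08 = 313, and then Q* = 591 - 1.8·313 = 28.3.

P* ≈ 313, Q* ≈ 28.3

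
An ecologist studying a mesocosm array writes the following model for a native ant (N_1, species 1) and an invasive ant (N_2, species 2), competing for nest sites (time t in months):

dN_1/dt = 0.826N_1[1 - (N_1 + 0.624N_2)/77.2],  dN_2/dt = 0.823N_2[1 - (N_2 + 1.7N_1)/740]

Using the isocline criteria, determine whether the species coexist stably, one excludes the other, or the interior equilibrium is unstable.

Compare the nullcline intercepts: K1/α12 = 77.2/0.624 = 124 < K2 = 740; K2/α21 = 740/1.7 = 435 > K1 = 77.2.
Since the inequalities point opposite ways, species 2 can invade but species 1 cannot.

species 2 excludes species 1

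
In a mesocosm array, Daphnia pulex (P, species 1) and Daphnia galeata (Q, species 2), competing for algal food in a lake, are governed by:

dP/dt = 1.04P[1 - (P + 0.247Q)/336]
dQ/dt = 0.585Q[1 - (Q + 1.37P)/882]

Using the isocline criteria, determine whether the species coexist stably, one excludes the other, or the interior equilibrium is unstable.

Compare the nullcline intercepts: K1/α12 = 336/0.247 = 1360 > K2 = 882; K2/α21 = 882/1.37 = 644 > K1 = 336.
Since both inequalities hold, each species can invade when rare, so the interior equilibrium is stable.

stable coexistence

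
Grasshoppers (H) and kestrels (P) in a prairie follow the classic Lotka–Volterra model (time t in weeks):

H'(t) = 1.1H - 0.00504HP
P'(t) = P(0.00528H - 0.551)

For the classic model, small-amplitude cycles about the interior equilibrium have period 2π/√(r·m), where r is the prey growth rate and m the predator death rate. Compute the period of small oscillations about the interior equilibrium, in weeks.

Here r = 1.1 and m = 0.551, so r·m = 0.606.
ω = √0.606 = 0.779 per week, hence T = 2π/ω ≈ 8.07 weeks.

T ≈ 8.07 weeks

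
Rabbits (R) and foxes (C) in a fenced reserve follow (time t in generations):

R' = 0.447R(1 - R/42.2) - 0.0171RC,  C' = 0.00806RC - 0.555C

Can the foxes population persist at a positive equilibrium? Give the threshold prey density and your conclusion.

The predator equation gives dC/dt > 0 only when R > 0.555/0.00806 = 68.9.
Without the predator, R → K = 42.2. Since 42.2 < 68.9, the predator cannot invade.

Threshold R = 68.9; K < 68.9, so no, the predator goes extinct.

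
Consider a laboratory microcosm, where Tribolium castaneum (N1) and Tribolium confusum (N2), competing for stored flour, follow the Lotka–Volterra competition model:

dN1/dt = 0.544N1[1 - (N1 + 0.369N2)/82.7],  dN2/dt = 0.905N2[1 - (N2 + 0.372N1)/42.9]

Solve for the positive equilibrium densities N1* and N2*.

N1* ≈ 77.5, N2* ≈ 14.1

Setting both brackets to zero gives the nullclines N1 + 0.369N2 = 82.7 and 0.372N1 + N2 = 42.9.
Substituting N2 = 42.9 - 0.372N1 into the first: N1(1 - 0.369·0.372) = 82.7 - 0.369·42.9.
So N1* = 66.9/0.863 = 77.5, and then N2* = 42.9 - 0.372·77.5 = 14.1.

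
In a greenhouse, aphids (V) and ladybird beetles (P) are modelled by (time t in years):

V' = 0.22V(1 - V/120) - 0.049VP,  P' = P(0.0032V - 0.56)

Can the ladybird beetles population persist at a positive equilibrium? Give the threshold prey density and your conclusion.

Threshold V = 175; K < 175, so no, the predator goes extinct.

The predator equation gives dP/dt > 0 only when V > 0.56/0.0032 = 175.
Without the predator, V → K = 120. Since 120 < 175, the predator cannot invade.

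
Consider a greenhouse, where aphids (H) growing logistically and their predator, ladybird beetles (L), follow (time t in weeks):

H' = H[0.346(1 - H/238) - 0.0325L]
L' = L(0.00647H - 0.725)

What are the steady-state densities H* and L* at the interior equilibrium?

H* ≈ 112, L* ≈ 5.63

From dL/dt = 0 with L > 0: 0.00647H* = 0.725, so H* = 112.
Substitute into dH/dt = 0: 0.346(1 - 112/238) = 0.0325L*.
The bracket is 0.529, giving L* = 0.183/0.0325 = 5.63.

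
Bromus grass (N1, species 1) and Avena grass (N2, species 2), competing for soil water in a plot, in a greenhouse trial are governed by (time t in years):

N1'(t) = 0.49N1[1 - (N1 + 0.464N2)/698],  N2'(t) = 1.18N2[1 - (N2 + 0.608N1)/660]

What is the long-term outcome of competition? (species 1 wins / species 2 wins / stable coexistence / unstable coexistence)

Compare the nullcline intercepts: K1/α12 = 698/0.464 = 1500 > K2 = 660; K2/α21 = 660/0.608 = 1090 > K1 = 698.
Since both inequalities hold, each species can invade when rare, so the interior equilibrium is stable.

stable coexistence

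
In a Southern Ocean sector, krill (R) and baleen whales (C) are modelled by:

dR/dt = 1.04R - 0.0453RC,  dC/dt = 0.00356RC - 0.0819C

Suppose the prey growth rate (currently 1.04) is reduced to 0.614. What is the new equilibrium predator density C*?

C* ≈ 13.6

At the interior fixed point, setting dR/dt = 0 with R > 0 fixes C* = (prey growth rate)/(RC coefficient) — independent of the other coefficients.
With the change, C* = 0.614/0.0453 = 13.6; it falls from 23.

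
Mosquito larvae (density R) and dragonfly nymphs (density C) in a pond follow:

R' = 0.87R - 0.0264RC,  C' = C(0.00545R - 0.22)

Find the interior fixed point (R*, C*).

Set dC/dt = 0 with C > 0: 0.00545R - 0.22 = 0, so R* = 0.22/0.00545 = 40.4.
Set dR/dt = 0 with R > 0: 0.87 - 0.0264C = 0, so C* = 0.87/0.0264 = 33.

R* ≈ 40.4, C* ≈ 33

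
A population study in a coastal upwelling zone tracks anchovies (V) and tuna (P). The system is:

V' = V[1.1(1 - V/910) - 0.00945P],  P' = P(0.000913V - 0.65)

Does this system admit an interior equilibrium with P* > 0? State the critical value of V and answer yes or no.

Threshold V = 712; K > 712, so yes, the predator persists.

The predator equation gives dP/dt > 0 only when V > 0.65/0.000913 = 712.
Without the predator, V → K = 910. Since 910 > 712, the predator can invade and persist.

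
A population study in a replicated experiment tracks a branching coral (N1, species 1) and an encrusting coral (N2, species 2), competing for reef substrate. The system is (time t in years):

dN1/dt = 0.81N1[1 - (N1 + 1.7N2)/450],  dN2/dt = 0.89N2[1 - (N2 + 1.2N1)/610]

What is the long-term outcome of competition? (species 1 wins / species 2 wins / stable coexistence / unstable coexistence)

species 2 excludes species 1

Compare the nullcline intercepts: K1/α12 = 450/1.7 = 265 < K2 = 610; K2/α21 = 610/1.2 = 508 > K1 = 450.
Since the inequalities point opposite ways, species 2 can invade but species 1 cannot.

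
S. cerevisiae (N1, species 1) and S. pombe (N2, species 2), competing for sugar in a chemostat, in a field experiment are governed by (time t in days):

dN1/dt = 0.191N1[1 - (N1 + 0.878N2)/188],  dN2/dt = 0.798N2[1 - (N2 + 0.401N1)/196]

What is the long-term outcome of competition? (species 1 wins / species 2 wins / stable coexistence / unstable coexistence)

stable coexistence

Compare the nullcline intercepts: K1/α12 = 188/0.878 = 214 > K2 = 196; K2/α21 = 196/0.401 = 489 > K1 = 188.
Since both inequalities hold, each species can invade when rare, so the interior equilibrium is stable.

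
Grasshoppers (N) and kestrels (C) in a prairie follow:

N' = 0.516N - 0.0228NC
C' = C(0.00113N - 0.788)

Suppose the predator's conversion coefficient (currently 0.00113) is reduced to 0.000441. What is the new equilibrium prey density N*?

N* ≈ 1790

At the interior fixed point, setting dC/dt = 0 with C > 0 fixes N* = (predator death rate)/(NC coefficient) — independent of the other coefficients.
With the change, N* = 0.788/0.000441 = 1790; it rises from 697.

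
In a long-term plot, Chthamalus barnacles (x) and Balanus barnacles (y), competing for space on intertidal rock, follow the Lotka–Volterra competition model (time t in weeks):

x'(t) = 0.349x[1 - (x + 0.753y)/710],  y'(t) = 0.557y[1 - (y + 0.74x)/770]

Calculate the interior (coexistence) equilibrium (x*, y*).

x* ≈ 294, y* ≈ 552

Setting both brackets to zero gives the nullclines x + 0.753y = 710 and 0.74x + y = 770.
Substituting y = 770 - 0.74x into the first: x(1 - 0.753·0.74) = 710 - 0.753·770.
So x* = 130/0.443 = 294, and then y* = 770 - 0.74·294 = 552.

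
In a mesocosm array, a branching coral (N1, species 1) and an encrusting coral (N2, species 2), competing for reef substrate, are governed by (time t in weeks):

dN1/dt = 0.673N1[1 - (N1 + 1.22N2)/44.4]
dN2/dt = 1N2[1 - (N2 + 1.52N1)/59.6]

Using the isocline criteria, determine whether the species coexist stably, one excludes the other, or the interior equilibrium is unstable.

unstable coexistence (outcome depends on initial conditions)

Compare the nullcline intercepts: K1/α12 = 44.4/1.22 = 36.4 < K2 = 59.6; K2/α21 = 59.6/1.52 = 39.2 < K1 = 44.4.
Since both are reversed, neither can invade when rare; the interior point is a saddle.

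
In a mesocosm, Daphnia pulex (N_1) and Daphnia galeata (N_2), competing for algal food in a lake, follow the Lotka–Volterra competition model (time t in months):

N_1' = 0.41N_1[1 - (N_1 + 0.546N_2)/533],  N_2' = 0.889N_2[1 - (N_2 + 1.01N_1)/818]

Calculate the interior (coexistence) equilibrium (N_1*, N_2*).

Setting both brackets to zero gives the nullclines N_1 + 0.546N_2 = 533 and 1.01N_1 + N_2 = 818.
Substituting N_2 = 818 - 1.01N_1 into the first: N_1(1 - 0.546·1.01) = 533 - 0.546·818.
So N_1* = 86.4/0.449 = 193, and then N_2* = 818 - 1.01·193 = 624.

N_1* ≈ 193, N_2* ≈ 624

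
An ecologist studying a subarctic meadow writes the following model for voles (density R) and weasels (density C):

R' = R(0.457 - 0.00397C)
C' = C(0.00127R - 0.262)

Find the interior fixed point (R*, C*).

Set dC/dt = 0 with C > 0: 0.00127R - 0.262 = 0, so R* = 0.262/0.00127 = 206.
Set dR/dt = 0 with R > 0: 0.457 - 0.00397C = 0, so C* = 0.457/0.00397 = 115.

R* ≈ 206, C* ≈ 115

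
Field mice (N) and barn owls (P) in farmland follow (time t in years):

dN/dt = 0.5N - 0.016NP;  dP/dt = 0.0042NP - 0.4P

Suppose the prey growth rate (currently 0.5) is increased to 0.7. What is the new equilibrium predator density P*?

At the interior fixed point, setting dN/dt = 0 with N > 0 fixes P* = (prey growth rate)/(NP coefficient) — independent of the other coefficients.
With the change, P* = 0.7/0.016 = 43.7; it rises from 31.2.

P* ≈ 43.7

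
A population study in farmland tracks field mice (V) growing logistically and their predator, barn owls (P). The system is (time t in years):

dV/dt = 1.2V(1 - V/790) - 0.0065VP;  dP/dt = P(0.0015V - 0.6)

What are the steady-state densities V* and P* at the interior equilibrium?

V* ≈ 400, P* ≈ 91.1

From dP/dt = 0 with P > 0: 0.0015V* = 0.6, so V* = 400.
Substitute into dV/dt = 0: 1.2(1 - 400/790) = 0.0065P*.
The bracket is 0.494, giving P* = 0.592/0.0065 = 91.1.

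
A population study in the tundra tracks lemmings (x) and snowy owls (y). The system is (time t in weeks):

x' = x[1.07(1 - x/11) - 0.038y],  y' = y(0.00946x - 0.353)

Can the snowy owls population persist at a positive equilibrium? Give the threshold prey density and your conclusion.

Threshold x = 37.3; K < 37.3, so no, the predator goes extinct.

The predator equation gives dy/dt > 0 only when x > 0.353/0.00946 = 37.3.
Without the predator, x → K = 11. Since 11 < 37.3, the predator cannot invade.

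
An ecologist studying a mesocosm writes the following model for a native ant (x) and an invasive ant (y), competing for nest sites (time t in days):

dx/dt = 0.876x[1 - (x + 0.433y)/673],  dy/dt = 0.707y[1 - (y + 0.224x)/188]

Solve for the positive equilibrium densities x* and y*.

x* ≈ 655, y* ≈ 41.2

Setting both brackets to zero gives the nullclines x + 0.433y = 673 and 0.224x + y = 188.
Substituting y = 188 - 0.224x into the first: x(1 - 0.433·0.224) = 673 - 0.433·188.
So x* = 592/0.903 = 655, and then y* = 188 - 0.224·655 = 41.2.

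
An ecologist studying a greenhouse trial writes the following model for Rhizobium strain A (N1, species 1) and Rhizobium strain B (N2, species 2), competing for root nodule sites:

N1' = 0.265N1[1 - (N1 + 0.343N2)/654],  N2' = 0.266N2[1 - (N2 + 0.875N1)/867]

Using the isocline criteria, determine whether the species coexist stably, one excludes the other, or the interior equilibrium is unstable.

Compare the nullcline intercepts: K1/α12 = 654/0.343 = 1910 > K2 = 867; K2/α21 = 867/0.875 = 991 > K1 = 654.
Since both inequalities hold, each species can invade when rare, so the interior equilibrium is stable.

stable coexistence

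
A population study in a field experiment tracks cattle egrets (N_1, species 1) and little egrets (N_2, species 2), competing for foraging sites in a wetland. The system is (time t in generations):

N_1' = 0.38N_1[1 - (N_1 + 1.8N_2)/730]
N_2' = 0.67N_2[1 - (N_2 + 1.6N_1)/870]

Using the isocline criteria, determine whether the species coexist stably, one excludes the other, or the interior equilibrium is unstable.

Compare the nullcline intercepts: K1/α12 = 730/1.8 = 406 < K2 = 870; K2/α21 = 870/1.6 = 544 < K1 = 730.
Since both are reversed, neither can invade when rare; the interior point is a saddle.

unstable coexistence (outcome depends on initial conditions)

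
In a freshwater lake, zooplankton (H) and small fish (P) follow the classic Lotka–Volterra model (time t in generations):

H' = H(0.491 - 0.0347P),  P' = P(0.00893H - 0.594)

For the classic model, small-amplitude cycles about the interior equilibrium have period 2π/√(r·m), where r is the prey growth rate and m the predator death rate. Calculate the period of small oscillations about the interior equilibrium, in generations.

Here r = 0.491 and m = 0.594, so r·m = 0.292.
ω = √0.292 = 0.54 per generation, hence T = 2π/ω ≈ 11.6 generations.

T ≈ 11.6 generations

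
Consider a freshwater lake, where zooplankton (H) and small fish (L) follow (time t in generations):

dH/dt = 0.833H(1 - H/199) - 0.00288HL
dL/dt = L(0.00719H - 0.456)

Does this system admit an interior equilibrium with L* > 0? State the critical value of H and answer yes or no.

The predator equation gives dL/dt > 0 only when H > 0.456/0.00719 = 63.4.
Without the predator, H → K = 199. Since 199 > 63.4, the predator can invade and persist.

Threshold H = 63.4; K > 63.4, so yes, the predator persists.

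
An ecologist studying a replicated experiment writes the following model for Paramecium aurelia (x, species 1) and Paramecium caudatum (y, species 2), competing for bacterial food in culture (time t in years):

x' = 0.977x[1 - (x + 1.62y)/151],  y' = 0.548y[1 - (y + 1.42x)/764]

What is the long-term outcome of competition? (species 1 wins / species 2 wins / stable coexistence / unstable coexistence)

species 2 excludes species 1

Compare the nullcline intercepts: K1/α12 = 151/1.62 = 93.2 < K2 = 764; K2/α21 = 764/1.42 = 538 > K1 = 151.
Since the inequalities point opposite ways, species 2 can invade but species 1 cannot.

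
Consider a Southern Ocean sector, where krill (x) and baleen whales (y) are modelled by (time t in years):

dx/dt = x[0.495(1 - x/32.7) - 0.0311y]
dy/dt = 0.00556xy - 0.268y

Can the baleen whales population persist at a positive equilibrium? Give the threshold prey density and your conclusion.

Threshold x = 48.2; K < 48.2, so no, the predator goes extinct.

The predator equation gives dy/dt > 0 only when x > 0.268/0.00556 = 48.2.
Without the predator, x → K = 32.7. Since 32.7 < 48.2, the predator cannot invade.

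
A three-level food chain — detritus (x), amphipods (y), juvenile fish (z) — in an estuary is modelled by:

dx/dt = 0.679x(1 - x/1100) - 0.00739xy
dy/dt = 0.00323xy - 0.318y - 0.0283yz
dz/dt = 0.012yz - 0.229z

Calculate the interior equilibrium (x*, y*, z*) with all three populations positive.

x* ≈ 872, y* ≈ 19.1, z* ≈ 88.2

From dz/dt = 0: 0.012y* = 0.229, so y* = 19.1.
From dx/dt = 0: 0.679(1 - x*/1100) = 0.00739·19.1, giving x* = 1100·(1 - 0.208) = 872.
From dy/dt = 0: 0.00323·872 - 0.318 = 0.0283z*, so z* = 2.5/0.0283 = 88.2.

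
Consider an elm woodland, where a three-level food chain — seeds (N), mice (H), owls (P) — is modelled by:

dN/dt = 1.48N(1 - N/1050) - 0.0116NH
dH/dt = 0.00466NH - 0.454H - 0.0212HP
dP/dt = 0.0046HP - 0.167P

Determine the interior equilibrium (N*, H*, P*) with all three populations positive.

From dP/dt = 0: 0.0046H* = 0.167, so H* = 36.3.
From dN/dt = 0: 1.48(1 - N*/1050) = 0.0116·36.3, giving N* = 1050·(1 - 0.285) = 751.
From dH/dt = 0: 0.00466·751 - 0.454 = 0.0212P*, so P* = 3.05/0.0212 = 144.

N* ≈ 751, H* ≈ 36.3, P* ≈ 144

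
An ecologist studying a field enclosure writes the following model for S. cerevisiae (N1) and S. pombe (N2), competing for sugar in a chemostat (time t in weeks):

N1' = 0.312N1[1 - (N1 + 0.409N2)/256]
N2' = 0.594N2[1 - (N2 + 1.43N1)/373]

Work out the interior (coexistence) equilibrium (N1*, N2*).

N1* ≈ 249, N2* ≈ 16.7

Setting both brackets to zero gives the nullclines N1 + 0.409N2 = 256 and 1.43N1 + N2 = 373.
Substituting N2 = 373 - 1.43N1 into the first: N1(1 - 0.409·1.43) = 256 - 0.409·373.
So N1* = 103/0.415 = 249, and then N2* = 373 - 1.43·249 = 16.7.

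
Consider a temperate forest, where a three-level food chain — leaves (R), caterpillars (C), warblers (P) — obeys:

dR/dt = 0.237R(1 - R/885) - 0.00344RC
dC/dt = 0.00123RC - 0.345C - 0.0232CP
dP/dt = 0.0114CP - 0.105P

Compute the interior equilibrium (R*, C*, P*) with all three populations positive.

From dP/dt = 0: 0.0114C* = 0.105, so C* = 9.21.
From dR/dt = 0: 0.237(1 - R*/885) = 0.00344·9.21, giving R* = 885·(1 - 0.134) = 767.
From dC/dt = 0: 0.00123·767 - 0.345 = 0.0232P*, so P* = 0.598/0.0232 = 25.8.

R* ≈ 767, C* ≈ 9.21, P* ≈ 25.8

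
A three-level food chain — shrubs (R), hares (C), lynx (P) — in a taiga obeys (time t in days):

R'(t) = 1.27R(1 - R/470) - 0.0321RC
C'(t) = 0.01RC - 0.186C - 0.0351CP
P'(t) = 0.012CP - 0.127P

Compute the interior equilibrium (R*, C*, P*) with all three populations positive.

R* ≈ 344, C* ≈ 10.6, P* ≈ 92.8

From dP/dt = 0: 0.012C* = 0.127, so C* = 10.6.
From dR/dt = 0: 1.27(1 - R*/470) = 0.0321·10.6, giving R* = 470·(1 - 0.268) = 344.
From dC/dt = 0: 0.01·344 - 0.186 = 0.0351P*, so P* = 3.26/0.0351 = 92.8.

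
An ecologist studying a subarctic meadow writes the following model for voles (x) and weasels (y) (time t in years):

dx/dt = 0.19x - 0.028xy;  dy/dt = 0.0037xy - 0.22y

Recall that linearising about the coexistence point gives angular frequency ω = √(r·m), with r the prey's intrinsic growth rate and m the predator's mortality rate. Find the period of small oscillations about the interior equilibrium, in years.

Here r = 0.19 and m = 0.22, so r·m = 0.0418.
ω = √0.0418 = 0.204 per year, hence T = 2π/ω ≈ 30.7 years.

T ≈ 30.7 years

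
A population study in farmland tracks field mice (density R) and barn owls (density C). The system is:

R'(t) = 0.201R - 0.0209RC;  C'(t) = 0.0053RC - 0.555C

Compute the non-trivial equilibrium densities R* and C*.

Set dC/dt = 0 with C > 0: 0.0053R - 0.555 = 0, so R* = 0.555/0.0053 = 105.
Set dR/dt = 0 with R > 0: 0.201 - 0.0209C = 0, so C* = 0.201/0.0209 = 9.62.

R* ≈ 105, C* ≈ 9.62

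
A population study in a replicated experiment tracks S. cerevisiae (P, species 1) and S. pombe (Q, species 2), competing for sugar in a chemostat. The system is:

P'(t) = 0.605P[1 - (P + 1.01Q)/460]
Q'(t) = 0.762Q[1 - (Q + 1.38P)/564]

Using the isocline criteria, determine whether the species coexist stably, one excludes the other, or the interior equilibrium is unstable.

unstable coexistence (outcome depends on initial conditions)

Compare the nullcline intercepts: K1/α12 = 460/1.01 = 455 < K2 = 564; K2/α21 = 564/1.38 = 409 < K1 = 460.
Since both are reversed, neither can invade when rare; the interior point is a saddle.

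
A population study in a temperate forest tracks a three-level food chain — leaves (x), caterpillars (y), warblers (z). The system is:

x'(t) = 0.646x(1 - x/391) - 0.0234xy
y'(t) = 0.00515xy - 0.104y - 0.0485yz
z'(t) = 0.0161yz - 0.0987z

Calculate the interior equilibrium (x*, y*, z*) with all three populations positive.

x* ≈ 304, y* ≈ 6.13, z* ≈ 30.2

From dz/dt = 0: 0.0161y* = 0.0987, so y* = 6.13.
From dx/dt = 0: 0.646(1 - x*/391) = 0.0234·6.13, giving x* = 391·(1 - 0.222) = 304.
From dy/dt = 0: 0.00515·304 - 0.104 = 0.0485z*, so z* = 1.46/0.0485 = 30.2.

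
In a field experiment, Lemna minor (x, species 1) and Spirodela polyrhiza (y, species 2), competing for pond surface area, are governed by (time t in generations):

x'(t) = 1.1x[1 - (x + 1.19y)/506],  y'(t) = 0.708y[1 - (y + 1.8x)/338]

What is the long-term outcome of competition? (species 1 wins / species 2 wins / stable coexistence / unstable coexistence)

species 1 excludes species 2

Compare the nullcline intercepts: K1/α12 = 506/1.19 = 425 > K2 = 338; K2/α21 = 338/1.8 = 188 < K1 = 506.
Since the inequalities point opposite ways, species 1 can invade but species 2 cannot.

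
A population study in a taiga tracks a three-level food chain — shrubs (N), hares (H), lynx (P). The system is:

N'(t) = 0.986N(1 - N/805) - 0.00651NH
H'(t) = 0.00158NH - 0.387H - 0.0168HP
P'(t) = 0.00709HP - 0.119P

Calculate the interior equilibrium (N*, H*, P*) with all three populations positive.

From dP/dt = 0: 0.00709H* = 0.119, so H* = 16.8.
From dN/dt = 0: 0.986(1 - N*/805) = 0.00651·16.8, giving N* = 805·(1 - 0.111) = 716.
From dH/dt = 0: 0.00158·716 - 0.387 = 0.0168P*, so P* = 0.744/0.0168 = 44.3.

N* ≈ 716, H* ≈ 16.8, P* ≈ 44.3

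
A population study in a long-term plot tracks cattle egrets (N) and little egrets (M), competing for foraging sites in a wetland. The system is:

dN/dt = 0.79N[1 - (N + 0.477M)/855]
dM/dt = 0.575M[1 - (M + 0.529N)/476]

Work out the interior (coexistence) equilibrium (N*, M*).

Setting both brackets to zero gives the nullclines N + 0.477M = 855 and 0.529N + M = 476.
Substituting M = 476 - 0.529N into the first: N(1 - 0.477·0.529) = 855 - 0.477·476.
So N* = 628/0.748 = 840, and then M* = 476 - 0.529·840 = 31.7.

N* ≈ 840, M* ≈ 31.7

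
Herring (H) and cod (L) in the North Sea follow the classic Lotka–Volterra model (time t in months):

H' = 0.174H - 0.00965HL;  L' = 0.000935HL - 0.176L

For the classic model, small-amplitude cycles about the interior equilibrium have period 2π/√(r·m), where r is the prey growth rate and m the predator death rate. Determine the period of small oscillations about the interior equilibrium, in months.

Here r = 0.174 and m = 0.176, so r·m = 0.0306.
ω = √0.0306 = 0.175 per month, hence T = 2π/ω ≈ 35.9 months.

T ≈ 35.9 months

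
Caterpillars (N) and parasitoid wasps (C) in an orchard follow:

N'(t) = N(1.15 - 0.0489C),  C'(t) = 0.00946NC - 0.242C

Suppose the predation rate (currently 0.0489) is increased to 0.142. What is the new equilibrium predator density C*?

C* ≈ 8.1

At the interior fixed point, setting dN/dt = 0 with N > 0 fixes C* = (prey growth rate)/(NC coefficient) — independent of the other coefficients.
With the change, C* = 1.15/0.142 = 8.1; it falls from 23.5.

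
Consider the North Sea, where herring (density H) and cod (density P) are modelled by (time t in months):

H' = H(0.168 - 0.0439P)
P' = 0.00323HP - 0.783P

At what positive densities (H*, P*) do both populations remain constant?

H* ≈ 242, P* ≈ 3.83

Set dP/dt = 0 with P > 0: 0.00323H - 0.783 = 0, so H* = 0.783/0.00323 = 242.
Set dH/dt = 0 with H > 0: 0.168 - 0.0439P = 0, so P* = 0.168/0.0439 = 3.83.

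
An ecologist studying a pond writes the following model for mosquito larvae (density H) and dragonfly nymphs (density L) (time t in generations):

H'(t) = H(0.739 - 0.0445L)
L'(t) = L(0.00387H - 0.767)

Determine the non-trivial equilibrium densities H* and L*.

H* ≈ 198, L* ≈ 16.6

Set dL/dt = 0 with L > 0: 0.00387H - 0.767 = 0, so H* = 0.767/0.00387 = 198.
Set dH/dt = 0 with H > 0: 0.739 - 0.0445L = 0, so L* = 0.739/0.0445 = 16.6.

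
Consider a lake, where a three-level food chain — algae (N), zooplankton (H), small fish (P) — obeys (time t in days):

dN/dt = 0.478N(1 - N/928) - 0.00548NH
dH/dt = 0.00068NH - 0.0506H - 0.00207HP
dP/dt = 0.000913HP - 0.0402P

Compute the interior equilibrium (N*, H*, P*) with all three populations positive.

N* ≈ 460, H* ≈ 44, P* ≈ 127

From dP/dt = 0: 0.000913H* = 0.0402, so H* = 44.
From dN/dt = 0: 0.478(1 - N*/928) = 0.00548·44, giving N* = 928·(1 - 0.505) = 460.
From dH/dt = 0: 0.00068·460 - 0.0506 = 0.00207P*, so P* = 0.262/0.00207 = 127.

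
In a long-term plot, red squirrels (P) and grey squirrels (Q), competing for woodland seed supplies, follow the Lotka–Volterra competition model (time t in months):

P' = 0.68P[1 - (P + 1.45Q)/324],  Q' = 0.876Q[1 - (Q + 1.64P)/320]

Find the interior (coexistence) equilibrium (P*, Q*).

P* ≈ 102, Q* ≈ 153

Setting both brackets to zero gives the nullclines P + 1.45Q = 324 and 1.64P + Q = 320.
Substituting Q = 320 - 1.64P into the first: P(1 - 1.45·1.64) = 324 - 1.45·320.
So P* = -140/-1.38 = 102, and then Q* = 320 - 1.64·102 = 153.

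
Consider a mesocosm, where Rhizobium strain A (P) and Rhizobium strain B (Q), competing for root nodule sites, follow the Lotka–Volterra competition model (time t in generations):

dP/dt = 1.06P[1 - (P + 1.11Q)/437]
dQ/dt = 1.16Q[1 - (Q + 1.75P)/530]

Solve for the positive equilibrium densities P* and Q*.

P* ≈ 161, Q* ≈ 249

Setting both brackets to zero gives the nullclines P + 1.11Q = 437 and 1.75P + Q = 530.
Substituting Q = 530 - 1.75P into the first: P(1 - 1.11·1.75) = 437 - 1.11·530.
So P* = -151/-0.943 = 161, and then Q* = 530 - 1.75·161 = 249.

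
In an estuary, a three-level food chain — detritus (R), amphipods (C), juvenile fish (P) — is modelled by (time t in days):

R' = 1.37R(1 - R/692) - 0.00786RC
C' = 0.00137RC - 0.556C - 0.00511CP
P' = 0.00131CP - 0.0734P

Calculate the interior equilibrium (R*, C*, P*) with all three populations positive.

R* ≈ 470, C* ≈ 56, P* ≈ 17.1

From dP/dt = 0: 0.00131C* = 0.0734, so C* = 56.
From dR/dt = 0: 1.37(1 - R*/692) = 0.00786·56, giving R* = 692·(1 - 0.321) = 470.
From dC/dt = 0: 0.00137·470 - 0.556 = 0.00511P*, so P* = 0.0873/0.00511 = 17.1.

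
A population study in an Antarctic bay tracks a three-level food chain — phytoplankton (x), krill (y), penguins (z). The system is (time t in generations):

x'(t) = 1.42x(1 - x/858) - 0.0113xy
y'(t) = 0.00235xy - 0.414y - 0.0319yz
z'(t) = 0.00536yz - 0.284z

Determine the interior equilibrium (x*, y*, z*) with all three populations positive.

From dz/dt = 0: 0.00536y* = 0.284, so y* = 53.
From dx/dt = 0: 1.42(1 - x*/858) = 0.0113·53, giving x* = 858·(1 - 0.422) = 496.
From dy/dt = 0: 0.00235·496 - 0.414 = 0.0319z*, so z* = 0.752/0.0319 = 23.6.

x* ≈ 496, y* ≈ 53, z* ≈ 23.6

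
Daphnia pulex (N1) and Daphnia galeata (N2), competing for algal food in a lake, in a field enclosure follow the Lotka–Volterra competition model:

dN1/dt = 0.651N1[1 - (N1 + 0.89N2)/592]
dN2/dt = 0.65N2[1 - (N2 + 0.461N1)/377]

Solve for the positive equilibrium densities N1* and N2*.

N1* ≈ 435, N2* ≈ 177

Setting both brackets to zero gives the nullclines N1 + 0.89N2 = 592 and 0.461N1 + N2 = 377.
Substituting N2 = 377 - 0.461N1 into the first: N1(1 - 0.89·0.461) = 592 - 0.89·377.
So N1* = 256/0.59 = 435, and then N2* = 377 - 0.461·435 = 177.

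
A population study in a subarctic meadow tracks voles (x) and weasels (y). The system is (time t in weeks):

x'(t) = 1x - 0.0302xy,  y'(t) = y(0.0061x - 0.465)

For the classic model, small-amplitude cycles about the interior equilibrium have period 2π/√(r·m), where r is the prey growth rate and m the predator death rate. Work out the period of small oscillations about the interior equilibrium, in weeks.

T ≈ 9.21 weeks

Here r = 1 and m = 0.465, so r·m = 0.465.
ω = √0.465 = 0.682 per week, hence T = 2π/ω ≈ 9.21 weeks.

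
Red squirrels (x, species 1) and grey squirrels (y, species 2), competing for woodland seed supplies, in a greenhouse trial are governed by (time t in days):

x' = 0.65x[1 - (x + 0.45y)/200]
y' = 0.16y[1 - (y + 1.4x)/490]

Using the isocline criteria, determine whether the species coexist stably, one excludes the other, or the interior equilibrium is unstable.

species 2 excludes species 1

Compare the nullcline intercepts: K1/α12 = 200/0.45 = 444 < K2 = 490; K2/α21 = 490/1.4 = 350 > K1 = 200.
Since the inequalities point opposite ways, species 2 can invade but species 1 cannot.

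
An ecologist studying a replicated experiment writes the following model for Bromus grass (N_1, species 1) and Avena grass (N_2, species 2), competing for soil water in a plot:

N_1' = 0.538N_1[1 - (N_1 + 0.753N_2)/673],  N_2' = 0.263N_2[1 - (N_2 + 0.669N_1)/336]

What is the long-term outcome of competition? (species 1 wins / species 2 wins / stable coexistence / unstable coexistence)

Compare the nullcline intercepts: K1/α12 = 673/0.753 = 894 > K2 = 336; K2/α21 = 336/0.669 = 502 < K1 = 673.
Since the inequalities point opposite ways, species 1 can invade but species 2 cannot.

species 1 excludes species 2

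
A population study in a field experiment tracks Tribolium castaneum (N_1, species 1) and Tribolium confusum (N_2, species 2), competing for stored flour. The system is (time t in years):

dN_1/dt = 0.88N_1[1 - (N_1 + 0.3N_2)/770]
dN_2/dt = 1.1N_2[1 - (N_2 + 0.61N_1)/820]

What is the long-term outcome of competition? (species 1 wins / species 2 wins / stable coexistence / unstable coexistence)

Compare the nullcline intercepts: K1/α12 = 770/0.3 = 2570 > K2 = 820; K2/α21 = 820/0.61 = 1340 > K1 = 770.
Since both inequalities hold, each species can invade when rare, so the interior equilibrium is stable.

stable coexistence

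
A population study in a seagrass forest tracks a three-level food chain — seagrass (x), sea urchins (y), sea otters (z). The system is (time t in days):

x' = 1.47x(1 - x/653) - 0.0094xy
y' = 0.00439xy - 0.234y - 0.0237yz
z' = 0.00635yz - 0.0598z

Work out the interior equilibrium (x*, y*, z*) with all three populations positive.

x* ≈ 614, y* ≈ 9.42, z* ≈ 104

From dz/dt = 0: 0.00635y* = 0.0598, so y* = 9.42.
From dx/dt = 0: 1.47(1 - x*/653) = 0.0094·9.42, giving x* = 653·(1 - 0.0602) = 614.
From dy/dt = 0: 0.00439·614 - 0.234 = 0.0237z*, so z* = 2.46/0.0237 = 104.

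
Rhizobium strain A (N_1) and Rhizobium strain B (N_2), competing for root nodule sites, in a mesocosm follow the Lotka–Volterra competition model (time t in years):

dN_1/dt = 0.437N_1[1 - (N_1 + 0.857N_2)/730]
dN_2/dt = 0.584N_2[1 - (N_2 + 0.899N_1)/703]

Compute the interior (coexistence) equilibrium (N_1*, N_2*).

N_1* ≈ 556, N_2* ≈ 204

Setting both brackets to zero gives the nullclines N_1 + 0.857N_2 = 730 and 0.899N_1 + N_2 = 703.
Substituting N_2 = 703 - 0.899N_1 into the first: N_1(1 - 0.857·0.899) = 730 - 0.857·703.
So N_1* = 128/0.23 = 556, and then N_2* = 703 - 0.899·556 = 204.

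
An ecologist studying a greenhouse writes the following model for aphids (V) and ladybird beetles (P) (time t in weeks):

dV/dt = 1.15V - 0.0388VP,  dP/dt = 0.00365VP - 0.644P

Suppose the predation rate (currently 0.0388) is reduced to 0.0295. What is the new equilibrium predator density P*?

At the interior fixed point, setting dV/dt = 0 with V > 0 fixes P* = (prey growth rate)/(VP coefficient) — independent of the other coefficients.
With the change, P* = 1.15/0.0295 = 39; it rises from 29.6.

P* ≈ 39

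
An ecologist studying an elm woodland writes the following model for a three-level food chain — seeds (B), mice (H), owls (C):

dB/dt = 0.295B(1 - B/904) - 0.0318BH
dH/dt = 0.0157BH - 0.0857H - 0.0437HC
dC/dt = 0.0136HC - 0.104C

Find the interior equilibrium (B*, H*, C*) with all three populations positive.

From dC/dt = 0: 0.0136H* = 0.104, so H* = 7.65.
From dB/dt = 0: 0.295(1 - B*/904) = 0.0318·7.65, giving B* = 904·(1 - 0.824) = 159.
From dH/dt = 0: 0.0157·159 - 0.0857 = 0.0437C*, so C* = 2.41/0.0437 = 55.1.

B* ≈ 159, H* ≈ 7.65, C* ≈ 55.1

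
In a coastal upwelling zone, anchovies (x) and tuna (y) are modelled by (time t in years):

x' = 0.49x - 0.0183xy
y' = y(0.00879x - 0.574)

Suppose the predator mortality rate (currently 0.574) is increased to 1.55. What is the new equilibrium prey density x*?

x* ≈ 176

At the interior fixed point, setting dy/dt = 0 with y > 0 fixes x* = (predator death rate)/(xy coefficient) — independent of the other coefficients.
With the change, x* = 1.55/0.00879 = 176; it rises from 65.3.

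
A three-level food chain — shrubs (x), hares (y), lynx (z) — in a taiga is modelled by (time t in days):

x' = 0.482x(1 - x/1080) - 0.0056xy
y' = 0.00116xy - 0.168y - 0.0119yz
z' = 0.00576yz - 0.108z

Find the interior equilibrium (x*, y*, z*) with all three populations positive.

From dz/dt = 0: 0.00576y* = 0.108, so y* = 18.8.
From dx/dt = 0: 0.482(1 - x*/1080) = 0.0056·18.8, giving x* = 1080·(1 - 0.218) = 845.
From dy/dt = 0: 0.00116·845 - 0.168 = 0.0119z*, so z* = 0.812/0.0119 = 68.2.

x* ≈ 845, y* ≈ 18.8, z* ≈ 68.2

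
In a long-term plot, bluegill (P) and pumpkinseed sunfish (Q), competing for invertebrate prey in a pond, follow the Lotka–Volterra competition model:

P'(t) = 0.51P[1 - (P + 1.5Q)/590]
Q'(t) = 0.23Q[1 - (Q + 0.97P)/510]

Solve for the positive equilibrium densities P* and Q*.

P* ≈ 385, Q* ≈ 137

Setting both brackets to zero gives the nullclines P + 1.5Q = 590 and 0.97P + Q = 510.
Substituting Q = 510 - 0.97P into the first: P(1 - 1.5·0.97) = 590 - 1.5·510.
So P* = -175/-0.455 = 385, and then Q* = 510 - 0.97·385 = 137.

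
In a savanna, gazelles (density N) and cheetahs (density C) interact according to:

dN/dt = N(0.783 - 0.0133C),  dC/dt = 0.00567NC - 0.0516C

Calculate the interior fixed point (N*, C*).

N* ≈ 9.1, C* ≈ 58.9

Set dC/dt = 0 with C > 0: 0.00567N - 0.0516 = 0, so N* = 0.0516/0.00567 = 9.1.
Set dN/dt = 0 with N > 0: 0.783 - 0.0133C = 0, so C* = 0.783/0.0133 = 58.9.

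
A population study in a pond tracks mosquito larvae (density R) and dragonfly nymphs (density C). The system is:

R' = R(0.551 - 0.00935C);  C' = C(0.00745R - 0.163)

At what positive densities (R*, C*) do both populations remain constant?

R* ≈ 21.9, C* ≈ 58.9

Set dC/dt = 0 with C > 0: 0.00745R - 0.163 = 0, so R* = 0.163/0.00745 = 21.9.
Set dR/dt = 0 with R > 0: 0.551 - 0.00935C = 0, so C* = 0.551/0.00935 = 58.9.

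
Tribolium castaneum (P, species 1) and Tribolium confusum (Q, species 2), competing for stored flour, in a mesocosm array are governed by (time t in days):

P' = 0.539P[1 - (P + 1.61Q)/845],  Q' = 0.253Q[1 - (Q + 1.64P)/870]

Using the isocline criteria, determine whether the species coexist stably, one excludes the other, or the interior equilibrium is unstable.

Compare the nullcline intercepts: K1/α12 = 845/1.61 = 525 < K2 = 870; K2/α21 = 870/1.64 = 530 < K1 = 845.
Since both are reversed, neither can invade when rare; the interior point is a saddle.

unstable coexistence (outcome depends on initial conditions)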